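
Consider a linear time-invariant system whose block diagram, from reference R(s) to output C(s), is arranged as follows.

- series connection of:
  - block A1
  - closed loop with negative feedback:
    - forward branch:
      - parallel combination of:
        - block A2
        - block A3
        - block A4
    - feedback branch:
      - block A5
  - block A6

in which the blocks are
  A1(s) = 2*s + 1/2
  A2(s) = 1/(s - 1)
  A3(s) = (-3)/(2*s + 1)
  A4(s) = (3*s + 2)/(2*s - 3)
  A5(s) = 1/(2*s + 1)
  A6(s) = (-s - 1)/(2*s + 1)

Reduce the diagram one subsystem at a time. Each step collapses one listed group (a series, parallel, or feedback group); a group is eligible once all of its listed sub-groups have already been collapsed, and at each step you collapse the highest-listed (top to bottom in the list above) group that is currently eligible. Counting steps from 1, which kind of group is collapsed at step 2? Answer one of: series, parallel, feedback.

(1) add A2, A3, A4 (parallel)
(2) apply the feedback formula to (A2+A3+A4), A5
(3) cascade A1, [(A2+A3+A4)/(1+(A2+A3+A4)*A5)], A6
The group at step 2 is a feedback group.

Hence the answer: feedback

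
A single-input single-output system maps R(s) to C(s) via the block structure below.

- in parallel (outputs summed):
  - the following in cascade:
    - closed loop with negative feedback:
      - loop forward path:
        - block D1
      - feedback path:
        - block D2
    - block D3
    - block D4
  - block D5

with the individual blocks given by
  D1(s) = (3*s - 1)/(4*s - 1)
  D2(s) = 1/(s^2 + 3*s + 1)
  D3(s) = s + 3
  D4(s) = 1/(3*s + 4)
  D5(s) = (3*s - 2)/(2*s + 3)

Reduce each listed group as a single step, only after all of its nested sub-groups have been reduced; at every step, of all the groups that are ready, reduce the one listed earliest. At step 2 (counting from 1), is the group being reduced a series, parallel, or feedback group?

The answer is series.

Reasoning:
1. apply the feedback formula to D1, D2
2. series reduction of [D1/(1+D1*D2)], D3, D4
3. combine ([D1/(1+D1*D2)]*D3*D4), D5 in parallel
So the answer for step 2 is series.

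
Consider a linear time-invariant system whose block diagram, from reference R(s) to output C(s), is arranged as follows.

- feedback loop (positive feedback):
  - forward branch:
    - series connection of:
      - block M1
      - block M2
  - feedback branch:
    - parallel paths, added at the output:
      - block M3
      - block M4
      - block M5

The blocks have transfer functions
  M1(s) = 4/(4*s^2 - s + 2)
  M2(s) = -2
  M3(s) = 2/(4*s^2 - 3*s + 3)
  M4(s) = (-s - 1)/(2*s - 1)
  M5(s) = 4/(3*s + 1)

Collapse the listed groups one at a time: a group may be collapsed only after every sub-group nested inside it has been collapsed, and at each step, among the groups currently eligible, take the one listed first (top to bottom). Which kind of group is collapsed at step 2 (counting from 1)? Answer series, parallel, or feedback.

Reducing step by step:

1. cascade M1, M2
2. combine M3, M4, M5 in parallel
3. close the feedback loop around (M1*M2), (M3+M4+M5)
The group at step 2 is a parallel group.

Answer: parallel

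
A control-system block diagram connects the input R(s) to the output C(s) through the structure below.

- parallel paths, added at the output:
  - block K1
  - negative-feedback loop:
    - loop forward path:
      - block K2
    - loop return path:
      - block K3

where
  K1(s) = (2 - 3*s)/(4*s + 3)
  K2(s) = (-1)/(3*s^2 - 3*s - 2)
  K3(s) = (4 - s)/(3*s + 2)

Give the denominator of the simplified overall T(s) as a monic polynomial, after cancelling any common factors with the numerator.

[1] apply the feedback formula to K2, K3; result (-3*s - 2)/(9*s^3 - 3*s^2 - 11*s - 8)
[2] add K1, [K2/(1+K2*K3)] (parallel); result (-27*s^4 + 27*s^3 + 15*s^2 - 15*s - 22)/(36*s^4 + 15*s^3 - 53*s^2 - 65*s - 24)
The result of step 2 is T(s) in lowest terms. Its denominator has leading coefficient 36; dividing the denominator through by 36 makes it monic.

Final answer: s^4 + 5*s^3/12 - 53*s^2/36 - 65*s/36 - 2/3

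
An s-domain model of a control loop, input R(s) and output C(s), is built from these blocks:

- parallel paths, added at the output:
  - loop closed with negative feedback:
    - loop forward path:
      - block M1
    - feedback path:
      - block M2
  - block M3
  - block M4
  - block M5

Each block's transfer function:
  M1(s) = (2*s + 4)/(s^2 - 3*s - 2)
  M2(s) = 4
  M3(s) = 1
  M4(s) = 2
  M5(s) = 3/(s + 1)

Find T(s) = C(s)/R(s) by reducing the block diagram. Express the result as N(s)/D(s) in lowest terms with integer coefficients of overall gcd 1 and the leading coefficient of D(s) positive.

(1) apply the feedback formula to M1, M2 = (2*s + 4)/(s^2 + 5*s + 14)
(2) sum the parallel branches [M1/(1+M1*M2)], M3, M4, M5: this yields T(s), and no further normalization is needed

Therefore the answer is (3*s^3 + 23*s^2 + 78*s + 88)/(s^3 + 6*s^2 + 19*s + 14).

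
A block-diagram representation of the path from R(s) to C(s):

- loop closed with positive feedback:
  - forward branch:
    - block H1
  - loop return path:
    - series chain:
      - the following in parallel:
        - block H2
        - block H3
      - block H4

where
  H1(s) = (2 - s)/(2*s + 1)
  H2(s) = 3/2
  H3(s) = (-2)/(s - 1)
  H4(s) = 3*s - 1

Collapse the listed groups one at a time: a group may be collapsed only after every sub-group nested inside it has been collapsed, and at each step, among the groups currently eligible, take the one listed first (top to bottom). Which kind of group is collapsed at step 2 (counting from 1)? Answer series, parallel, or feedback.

Step 1 - parallel reduction of H2, H3
Step 2 - series reduction of (H2+H3), H4
Step 3 - apply the feedback formula to H1, ((H2+H3)*H4)
Step 2: series.

Hence the answer: series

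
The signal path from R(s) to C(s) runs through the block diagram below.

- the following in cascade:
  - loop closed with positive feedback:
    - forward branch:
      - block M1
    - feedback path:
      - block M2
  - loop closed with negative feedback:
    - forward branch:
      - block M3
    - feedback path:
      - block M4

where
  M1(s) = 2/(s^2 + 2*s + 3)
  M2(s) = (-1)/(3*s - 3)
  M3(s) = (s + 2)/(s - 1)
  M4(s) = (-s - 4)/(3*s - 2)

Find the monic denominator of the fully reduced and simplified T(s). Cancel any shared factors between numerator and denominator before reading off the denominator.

Step 1. feedback reduction of M1, M2; result (6*s - 6)/(3*s^3 + 3*s^2 + 3*s - 7)
Step 2. feedback reduction of M3, M4; result (3*s^2 + 4*s - 4)/(2*s^2 - 11*s - 6)
Step 3. combine [M1/(1-M1*M2)], [M3/(1+M3*M4)] in series; result (18*s^3 + 6*s^2 - 48*s + 24)/(6*s^5 - 27*s^4 - 45*s^3 - 65*s^2 + 59*s + 42)
The result of step 3 is T(s) in lowest terms. Its denominator has leading coefficient 6; dividing the denominator through by 6 makes it monic.

Therefore the answer is s^5 - 9*s^4/2 - 15*s^3/2 - 65*s^2/6 + 59*s/6 + 7.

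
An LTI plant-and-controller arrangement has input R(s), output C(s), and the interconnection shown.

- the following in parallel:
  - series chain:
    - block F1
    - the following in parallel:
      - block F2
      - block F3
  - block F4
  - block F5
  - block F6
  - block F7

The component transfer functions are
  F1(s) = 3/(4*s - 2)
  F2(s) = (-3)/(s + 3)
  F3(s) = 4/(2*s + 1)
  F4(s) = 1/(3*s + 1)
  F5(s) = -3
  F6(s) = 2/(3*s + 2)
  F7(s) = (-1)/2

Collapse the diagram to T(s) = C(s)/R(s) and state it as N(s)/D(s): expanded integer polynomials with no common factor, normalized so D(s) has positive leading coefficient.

First reduce the diagram to T(s).

Step 1. sum the parallel branches F2, F3 -> (9 - 2*s)/(2*s^2 + 7*s + 3)
Step 2. series reduction of F1, (F2+F3) -> (27 - 6*s)/(8*s^3 + 24*s^2 - 2*s - 6)
Step 3. add (F1*(F2+F3)), F4, F5, F6, F7 (parallel), which is the overall transfer function T(s) = C(s)/R(s) in lowest terms

Answer: (-252*s^5 - 936*s^4 - 555*s^3 + 351*s^2 + 372*s + 72)/(72*s^5 + 288*s^4 + 214*s^3 - 24*s^2 - 58*s - 12)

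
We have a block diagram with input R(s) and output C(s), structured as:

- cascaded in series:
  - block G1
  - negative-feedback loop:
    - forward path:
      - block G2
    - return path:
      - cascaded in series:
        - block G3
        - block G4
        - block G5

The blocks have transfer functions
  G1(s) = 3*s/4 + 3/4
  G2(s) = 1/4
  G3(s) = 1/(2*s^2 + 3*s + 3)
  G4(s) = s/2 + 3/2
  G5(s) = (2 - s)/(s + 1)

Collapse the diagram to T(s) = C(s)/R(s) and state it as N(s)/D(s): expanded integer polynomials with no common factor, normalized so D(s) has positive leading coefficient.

The answer is (6*s^4 + 21*s^3 + 33*s^2 + 27*s + 9)/(32*s^3 + 78*s^2 + 94*s + 60).

Reasoning:
(1) cascade G3, G4, G5; result (-s^2 - s + 6)/(4*s^3 + 10*s^2 + 12*s + 6)
(2) reduce the feedback loop with forward G2 and return (G3*G4*G5); result (4*s^3 + 10*s^2 + 12*s + 6)/(16*s^3 + 39*s^2 + 47*s + 30)
(3) multiply G1, [G2/(1+G2*(G3*G4*G5))] (series), giving the overall T(s)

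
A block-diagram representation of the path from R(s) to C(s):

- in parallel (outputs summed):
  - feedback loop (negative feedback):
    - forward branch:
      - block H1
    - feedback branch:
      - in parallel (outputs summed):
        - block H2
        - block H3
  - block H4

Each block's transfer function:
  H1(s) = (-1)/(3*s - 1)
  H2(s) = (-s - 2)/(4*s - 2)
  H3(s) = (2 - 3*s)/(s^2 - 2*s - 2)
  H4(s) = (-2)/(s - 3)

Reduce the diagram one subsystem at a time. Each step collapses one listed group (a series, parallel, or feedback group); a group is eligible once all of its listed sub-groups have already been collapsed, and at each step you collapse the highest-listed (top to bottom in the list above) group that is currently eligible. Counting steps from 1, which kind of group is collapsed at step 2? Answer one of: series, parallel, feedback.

(1) reduce the parallel group H2, H3
(2) feedback reduction of H1, (H2+H3)
(3) parallel reduction of [H1/(1+H1*(H2+H3))], H4
The group at step 2 is a feedback group.

Answer: feedback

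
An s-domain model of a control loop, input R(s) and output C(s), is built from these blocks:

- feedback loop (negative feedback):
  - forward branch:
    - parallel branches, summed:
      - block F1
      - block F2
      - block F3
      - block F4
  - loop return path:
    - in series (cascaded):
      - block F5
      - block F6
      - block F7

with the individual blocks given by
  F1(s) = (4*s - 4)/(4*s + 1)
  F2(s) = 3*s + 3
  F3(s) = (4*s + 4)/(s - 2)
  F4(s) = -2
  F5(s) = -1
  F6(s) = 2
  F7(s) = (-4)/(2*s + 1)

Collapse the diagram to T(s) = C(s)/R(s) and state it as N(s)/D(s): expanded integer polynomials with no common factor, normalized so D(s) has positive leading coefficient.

First reduce the diagram to T(s).

[1] reduce the parallel group F1, F2, F3, F4: (12*s^3 + 3*s^2 - 5*s + 10)/(4*s^2 - 7*s - 2)
[2] cascade F5, F6, F7: 8/(2*s + 1)
[3] collapse the loop ((F1+F2+F3+F4) forward, (F5*F6*F7) return): this yields T(s), and no further normalization is needed

Answer: (24*s^4 + 18*s^3 - 7*s^2 + 15*s + 10)/(104*s^3 + 14*s^2 - 51*s + 78)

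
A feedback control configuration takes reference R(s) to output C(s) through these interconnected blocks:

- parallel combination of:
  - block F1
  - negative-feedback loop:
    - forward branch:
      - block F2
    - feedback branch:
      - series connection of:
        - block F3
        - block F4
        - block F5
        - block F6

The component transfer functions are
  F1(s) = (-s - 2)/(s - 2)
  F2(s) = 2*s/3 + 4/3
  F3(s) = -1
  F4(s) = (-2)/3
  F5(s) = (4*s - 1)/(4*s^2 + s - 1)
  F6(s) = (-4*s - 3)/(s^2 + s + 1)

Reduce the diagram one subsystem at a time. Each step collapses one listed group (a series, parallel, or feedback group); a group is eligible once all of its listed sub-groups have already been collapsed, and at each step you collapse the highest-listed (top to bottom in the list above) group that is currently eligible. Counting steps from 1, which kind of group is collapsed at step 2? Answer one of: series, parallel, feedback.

[1] reduce the series chain F3, F4, F5, F6
[2] apply the feedback formula to F2, (F3*F4*F5*F6)
[3] combine F1, [F2/(1+F2*(F3*F4*F5*F6))] in parallel
So the answer for step 2 is feedback.

Answer: feedback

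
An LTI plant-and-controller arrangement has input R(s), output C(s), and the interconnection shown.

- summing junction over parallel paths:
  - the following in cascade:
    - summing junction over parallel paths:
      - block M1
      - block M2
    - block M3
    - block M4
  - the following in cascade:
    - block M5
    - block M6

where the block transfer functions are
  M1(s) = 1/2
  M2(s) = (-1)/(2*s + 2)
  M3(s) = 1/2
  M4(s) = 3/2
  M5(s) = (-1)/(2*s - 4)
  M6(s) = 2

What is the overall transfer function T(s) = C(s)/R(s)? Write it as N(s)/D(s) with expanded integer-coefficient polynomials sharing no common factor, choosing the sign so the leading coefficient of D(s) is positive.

Answer: (3*s^2 - 14*s - 8)/(8*s^2 - 8*s - 16)

Working:
(1) add M1, M2 (parallel) = s/(2*s + 2)
(2) reduce the series chain (M1+M2), M3, M4 = (3*s)/(8*s + 8)
(3) combine M5, M6 in series = (-1)/(s - 2)
(4) sum the parallel branches ((M1+M2)*M3*M4), (M5*M6), giving the overall T(s)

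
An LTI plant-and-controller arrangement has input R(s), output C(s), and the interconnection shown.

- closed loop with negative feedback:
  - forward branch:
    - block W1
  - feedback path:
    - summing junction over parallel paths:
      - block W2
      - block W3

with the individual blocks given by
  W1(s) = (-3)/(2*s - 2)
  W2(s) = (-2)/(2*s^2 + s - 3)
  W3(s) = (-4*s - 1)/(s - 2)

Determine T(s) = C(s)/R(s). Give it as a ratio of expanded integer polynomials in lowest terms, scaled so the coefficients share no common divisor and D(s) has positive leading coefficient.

The answer is (-6*s^3 + 9*s^2 + 15*s - 18)/(4*s^4 + 14*s^3 + 14*s^2 - 5*s - 33).

Reasoning:
Step 1: sum the parallel branches W2, W3; result (-8*s^3 - 6*s^2 + 9*s + 7)/(2*s^3 - 3*s^2 - 5*s + 6)
Step 2: feedback reduction of W1, (W2+W3), which is the overall transfer function T(s) = C(s)/R(s) in lowest terms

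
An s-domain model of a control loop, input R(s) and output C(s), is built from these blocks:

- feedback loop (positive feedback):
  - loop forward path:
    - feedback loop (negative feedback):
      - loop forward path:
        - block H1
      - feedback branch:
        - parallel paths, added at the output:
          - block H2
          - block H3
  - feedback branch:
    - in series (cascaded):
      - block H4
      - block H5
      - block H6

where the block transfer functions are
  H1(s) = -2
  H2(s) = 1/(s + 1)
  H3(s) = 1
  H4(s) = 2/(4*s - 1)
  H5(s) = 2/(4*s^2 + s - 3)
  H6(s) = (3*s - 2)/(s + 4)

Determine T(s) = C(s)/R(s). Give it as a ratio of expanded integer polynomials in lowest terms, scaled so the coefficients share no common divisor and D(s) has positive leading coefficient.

1. parallel reduction of H2, H3; result (s + 2)/(s + 1)
2. collapse the loop (H1 forward, (H2+H3) return); result (2*s + 2)/(s + 3)
3. series reduction of H4, H5, H6; result (12*s - 8)/(16*s^4 + 64*s^3 - 13*s^2 - 49*s + 12)
4. feedback reduction of [H1/(1+H1*(H2+H3))], (H4*H5*H6), which is the overall transfer function T(s) = C(s)/R(s) in lowest terms

Final answer: (32*s^4 + 128*s^3 - 26*s^2 - 98*s + 24)/(16*s^4 + 96*s^3 + 83*s^2 - 195*s + 52)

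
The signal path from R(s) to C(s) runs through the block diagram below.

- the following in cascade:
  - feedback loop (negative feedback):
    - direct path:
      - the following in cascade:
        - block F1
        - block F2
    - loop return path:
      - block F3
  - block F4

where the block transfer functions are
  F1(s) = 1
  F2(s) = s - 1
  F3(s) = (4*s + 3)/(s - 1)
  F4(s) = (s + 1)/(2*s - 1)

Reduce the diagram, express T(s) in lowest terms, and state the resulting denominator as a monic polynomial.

Step 1 - cascade F1, F2 -> s - 1
Step 2 - close the feedback loop around (F1*F2), F3 -> (s - 1)/(4*s + 4)
Step 3 - series reduction of [(F1*F2)/(1+(F1*F2)*F3)], F4 -> (s - 1)/(8*s - 4)
The result of step 3 is T(s) in lowest terms. Its denominator has leading coefficient 8; dividing the denominator through by 8 makes it monic.

Final answer: s - 1/2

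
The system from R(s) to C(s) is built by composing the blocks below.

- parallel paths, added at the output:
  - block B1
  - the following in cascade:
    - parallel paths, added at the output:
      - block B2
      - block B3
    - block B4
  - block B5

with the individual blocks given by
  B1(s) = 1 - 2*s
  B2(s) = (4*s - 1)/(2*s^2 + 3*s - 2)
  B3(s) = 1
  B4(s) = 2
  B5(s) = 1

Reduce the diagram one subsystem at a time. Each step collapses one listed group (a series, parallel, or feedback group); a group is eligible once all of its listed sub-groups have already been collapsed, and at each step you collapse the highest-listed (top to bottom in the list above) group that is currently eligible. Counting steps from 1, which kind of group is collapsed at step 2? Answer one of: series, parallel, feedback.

Step 1. parallel reduction of B2, B3
Step 2. cascade (B2+B3), B4
Step 3. parallel reduction of B1, ((B2+B3)*B4), B5
At step 2 the group reduced is series.

Hence the answer: series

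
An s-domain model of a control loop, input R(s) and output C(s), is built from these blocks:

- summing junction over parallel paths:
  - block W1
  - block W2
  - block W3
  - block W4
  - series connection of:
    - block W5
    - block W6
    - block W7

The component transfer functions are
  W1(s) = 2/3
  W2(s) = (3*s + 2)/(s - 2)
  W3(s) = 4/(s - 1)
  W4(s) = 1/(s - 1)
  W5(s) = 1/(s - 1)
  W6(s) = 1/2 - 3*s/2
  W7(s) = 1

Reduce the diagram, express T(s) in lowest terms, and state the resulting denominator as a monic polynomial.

Reducing step by step:

1. multiply W5, W6, W7 (series) -> (1 - 3*s)/(2*s - 2)
2. sum the parallel branches W1, W2, W3, W4, (W5*W6*W7) -> (13*s^2 + 33*s - 70)/(6*s^2 - 18*s + 12)
No further cancellation is possible in the step-2 result, so that is T(s). Its denominator becomes monic after dividing by the leading coefficient 6.

Answer: s^2 - 3*s + 2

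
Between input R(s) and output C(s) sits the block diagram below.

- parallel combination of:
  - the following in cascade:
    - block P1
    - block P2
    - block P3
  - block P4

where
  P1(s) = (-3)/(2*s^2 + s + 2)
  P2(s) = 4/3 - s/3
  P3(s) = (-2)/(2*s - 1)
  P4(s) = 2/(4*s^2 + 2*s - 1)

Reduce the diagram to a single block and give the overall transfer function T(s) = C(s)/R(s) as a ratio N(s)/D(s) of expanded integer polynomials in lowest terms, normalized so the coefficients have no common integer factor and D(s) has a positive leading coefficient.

Reducing step by step:

Step 1. cascade P1, P2, P3, giving (8 - 2*s)/(4*s^3 + 3*s - 2)
Step 2. sum the parallel branches (P1*P2*P3), P4, giving the overall T(s)

Answer: (28*s^2 + 24*s - 12)/(16*s^5 + 8*s^4 + 8*s^3 - 2*s^2 - 7*s + 2)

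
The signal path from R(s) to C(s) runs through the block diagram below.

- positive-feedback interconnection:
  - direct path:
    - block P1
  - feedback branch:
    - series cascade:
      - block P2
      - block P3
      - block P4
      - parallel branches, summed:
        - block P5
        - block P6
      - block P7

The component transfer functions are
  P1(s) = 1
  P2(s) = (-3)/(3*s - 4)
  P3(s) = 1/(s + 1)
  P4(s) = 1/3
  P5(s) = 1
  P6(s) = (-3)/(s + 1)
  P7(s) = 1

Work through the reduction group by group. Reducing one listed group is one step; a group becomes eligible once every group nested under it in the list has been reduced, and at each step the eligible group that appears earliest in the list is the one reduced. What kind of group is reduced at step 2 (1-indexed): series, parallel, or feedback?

Answer: series

Working:
1. combine P5, P6 in parallel
2. cascade P2, P3, P4, (P5+P6), P7
3. feedback reduction of P1, (P2*P3*P4*(P5+P6)*P7)
Step 2: series.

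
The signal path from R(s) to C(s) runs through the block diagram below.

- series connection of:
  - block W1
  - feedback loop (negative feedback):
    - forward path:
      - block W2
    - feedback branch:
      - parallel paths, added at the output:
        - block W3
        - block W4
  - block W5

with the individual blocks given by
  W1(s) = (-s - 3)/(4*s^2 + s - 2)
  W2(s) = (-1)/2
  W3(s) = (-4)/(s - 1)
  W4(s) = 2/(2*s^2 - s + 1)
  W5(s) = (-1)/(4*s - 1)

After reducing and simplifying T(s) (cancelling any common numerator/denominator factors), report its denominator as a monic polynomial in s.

1. combine W3, W4 in parallel, giving (-8*s^2 + 6*s - 6)/(2*s^3 - 3*s^2 + 2*s - 1)
2. feedback reduction of W2, (W3+W4), giving (-2*s^3 + 3*s^2 - 2*s + 1)/(4*s^3 + 2*s^2 - 2*s + 4)
3. series reduction of W1, [W2/(1+W2*(W3+W4))], W5, giving (-2*s^4 - 3*s^3 + 7*s^2 - 5*s + 3)/(64*s^6 + 32*s^5 - 68*s^4 + 54*s^3 + 22*s^2 - 40*s + 8)
T(s) is the step-3 result (common factors already cancelled). Leading coefficient of the denominator: 64. Divide through by 64 for the monic polynomial.

Hence the answer: s^6 + s^5/2 - 17*s^4/16 + 27*s^3/32 + 11*s^2/32 - 5*s/8 + 1/8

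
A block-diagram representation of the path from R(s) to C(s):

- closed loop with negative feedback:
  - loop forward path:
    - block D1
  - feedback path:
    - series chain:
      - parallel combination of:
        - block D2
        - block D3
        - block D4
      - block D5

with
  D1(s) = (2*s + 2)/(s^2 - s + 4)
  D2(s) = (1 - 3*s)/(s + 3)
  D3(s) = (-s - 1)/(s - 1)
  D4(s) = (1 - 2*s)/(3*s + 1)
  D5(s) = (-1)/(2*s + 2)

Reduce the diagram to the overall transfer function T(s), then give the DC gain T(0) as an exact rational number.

Reducing step by step:

Step 1. reduce the parallel group D2, D3, D4 gives (-14*s^3 - 7*s^2 - 4*s - 7)/(3*s^3 + 7*s^2 - 7*s - 3)
Step 2. series reduction of (D2+D3+D4), D5 gives (14*s^3 + 7*s^2 + 4*s + 7)/(6*s^4 + 20*s^3 - 20*s - 6)
Step 3. close the feedback loop around D1, ((D2+D3+D4)*D5) gives (6*s^4 + 20*s^3 - 20*s - 6)/(3*s^5 + 4*s^4 + 12*s^3 + 39*s^2 - 21*s - 5)
That last expression is T(s); at s = 0 only the constant terms survive, so T(0) = -6/(-5) = 6/5.

Answer: 6/5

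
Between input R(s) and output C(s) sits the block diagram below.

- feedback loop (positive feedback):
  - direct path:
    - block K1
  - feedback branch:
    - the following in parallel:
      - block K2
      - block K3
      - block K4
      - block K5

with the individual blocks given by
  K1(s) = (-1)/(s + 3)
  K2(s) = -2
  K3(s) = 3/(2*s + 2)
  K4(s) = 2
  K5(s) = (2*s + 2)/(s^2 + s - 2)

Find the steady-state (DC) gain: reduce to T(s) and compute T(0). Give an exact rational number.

(1) reduce the parallel group K2, K3, K4, K5; result (7*s^2 + 11*s - 2)/(2*s^3 + 4*s^2 - 2*s - 4)
(2) close the feedback loop around K1, (K2+K3+K4+K5); result (-2*s^3 - 4*s^2 + 2*s + 4)/(2*s^4 + 10*s^3 + 17*s^2 + s - 14)
Evaluating the step-2 result (the overall T(s)) at s = 0 gives T(0) = 4/(-14) = -2/7.

Answer: -2/7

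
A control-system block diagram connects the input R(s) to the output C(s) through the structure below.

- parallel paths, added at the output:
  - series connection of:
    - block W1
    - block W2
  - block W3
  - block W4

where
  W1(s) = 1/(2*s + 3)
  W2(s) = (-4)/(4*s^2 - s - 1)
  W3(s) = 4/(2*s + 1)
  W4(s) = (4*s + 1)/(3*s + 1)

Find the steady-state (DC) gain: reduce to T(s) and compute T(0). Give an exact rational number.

Step 1 - multiply W1, W2 (series); result (-4)/(8*s^3 + 10*s^2 - 5*s - 3)
Step 2 - combine (W1*W2), W3, W4 in parallel; result (64*s^5 + 224*s^4 + 180*s^3 - 88*s^2 - 99*s - 19)/(48*s^5 + 100*s^4 + 28*s^3 - 33*s^2 - 20*s - 3)
Step 2 gives the overall T(s). Then T(0) = -19/(-3) = 19/3.

Final answer: 19/3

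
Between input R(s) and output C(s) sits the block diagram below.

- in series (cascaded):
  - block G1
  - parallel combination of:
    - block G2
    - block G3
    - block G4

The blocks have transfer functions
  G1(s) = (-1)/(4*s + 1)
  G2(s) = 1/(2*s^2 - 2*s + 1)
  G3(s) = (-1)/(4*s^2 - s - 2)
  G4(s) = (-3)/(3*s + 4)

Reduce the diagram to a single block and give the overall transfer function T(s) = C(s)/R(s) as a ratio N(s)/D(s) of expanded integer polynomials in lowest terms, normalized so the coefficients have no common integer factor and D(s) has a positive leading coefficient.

1. sum the parallel branches G2, G3, G4, giving (-24*s^4 + 36*s^3 + 5*s^2 - 14*s - 6)/(24*s^5 + 2*s^4 - 34*s^3 + 17*s^2 + 6*s - 8)
2. reduce the series chain G1, (G2+G3+G4), giving the overall T(s)

Answer: (24*s^4 - 36*s^3 - 5*s^2 + 14*s + 6)/(96*s^6 + 32*s^5 - 134*s^4 + 34*s^3 + 41*s^2 - 26*s - 8)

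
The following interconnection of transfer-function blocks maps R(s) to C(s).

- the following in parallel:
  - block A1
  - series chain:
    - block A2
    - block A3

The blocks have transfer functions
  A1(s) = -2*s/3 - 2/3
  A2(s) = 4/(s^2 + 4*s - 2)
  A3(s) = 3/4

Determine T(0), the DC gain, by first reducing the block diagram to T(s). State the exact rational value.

Reducing step by step:

Step 1: reduce the series chain A2, A3 -> 3/(s^2 + 4*s - 2)
Step 2: parallel reduction of A1, (A2*A3) -> (-2*s^3 - 10*s^2 - 4*s + 13)/(3*s^2 + 12*s - 6)
That last expression is T(s); at s = 0 only the constant terms survive, so T(0) = 13/(-6) = -13/6.

Answer: -13/6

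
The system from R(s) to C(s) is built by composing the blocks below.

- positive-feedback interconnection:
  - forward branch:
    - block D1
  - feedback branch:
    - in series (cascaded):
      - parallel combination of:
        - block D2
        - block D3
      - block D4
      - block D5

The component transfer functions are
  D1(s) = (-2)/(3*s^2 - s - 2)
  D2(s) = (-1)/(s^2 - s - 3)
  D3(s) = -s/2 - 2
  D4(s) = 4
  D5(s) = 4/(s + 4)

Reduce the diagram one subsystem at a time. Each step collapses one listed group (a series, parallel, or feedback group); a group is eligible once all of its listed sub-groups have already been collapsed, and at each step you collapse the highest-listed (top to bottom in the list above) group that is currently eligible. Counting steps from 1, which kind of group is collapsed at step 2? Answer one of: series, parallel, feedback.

The answer is series.

Reasoning:
1. sum the parallel branches D2, D3
2. reduce the series chain (D2+D3), D4, D5
3. reduce the feedback loop with forward D1 and return ((D2+D3)*D4*D5)
Step 2 collapses a series group.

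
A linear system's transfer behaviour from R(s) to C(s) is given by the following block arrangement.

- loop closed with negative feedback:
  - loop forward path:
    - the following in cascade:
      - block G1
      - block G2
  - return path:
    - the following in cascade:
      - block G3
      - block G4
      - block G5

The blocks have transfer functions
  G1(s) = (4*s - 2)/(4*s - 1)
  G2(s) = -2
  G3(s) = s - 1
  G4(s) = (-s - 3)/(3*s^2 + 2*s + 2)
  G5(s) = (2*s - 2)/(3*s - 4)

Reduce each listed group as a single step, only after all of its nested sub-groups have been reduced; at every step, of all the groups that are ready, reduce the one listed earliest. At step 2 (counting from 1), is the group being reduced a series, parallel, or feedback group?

1. reduce the series chain G1, G2
2. combine G3, G4, G5 in series
3. apply the feedback formula to (G1*G2), (G3*G4*G5)
The group at step 2 is a series group.

Therefore the answer is series.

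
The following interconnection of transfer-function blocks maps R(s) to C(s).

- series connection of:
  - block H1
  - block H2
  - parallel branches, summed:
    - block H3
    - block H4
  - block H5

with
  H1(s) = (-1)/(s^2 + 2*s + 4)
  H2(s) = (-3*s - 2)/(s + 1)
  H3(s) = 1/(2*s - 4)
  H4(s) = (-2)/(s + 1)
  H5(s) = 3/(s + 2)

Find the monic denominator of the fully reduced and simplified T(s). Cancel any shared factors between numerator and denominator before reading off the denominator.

First reduce the diagram to T(s).

(1) combine H3, H4 in parallel, giving (9 - 3*s)/(2*s^2 - 2*s - 4)
(2) multiply H1, H2, (H3+H4), H5 (series), giving (-27*s^2 + 63*s + 54)/(2*s^6 + 8*s^5 + 10*s^4 - 12*s^3 - 64*s^2 - 80*s - 32)
The result of step 2 is T(s) in lowest terms. Its denominator has leading coefficient 2; dividing the denominator through by 2 makes it monic.

Answer: s^6 + 4*s^5 + 5*s^4 - 6*s^3 - 32*s^2 - 40*s - 16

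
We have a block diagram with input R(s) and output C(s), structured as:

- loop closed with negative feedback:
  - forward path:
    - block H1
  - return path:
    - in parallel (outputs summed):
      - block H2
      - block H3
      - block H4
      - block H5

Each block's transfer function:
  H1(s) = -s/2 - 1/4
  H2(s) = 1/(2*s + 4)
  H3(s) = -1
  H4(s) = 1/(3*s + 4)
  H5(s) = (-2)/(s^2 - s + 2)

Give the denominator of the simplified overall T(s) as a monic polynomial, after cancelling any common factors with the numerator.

Answer: s^5 + 4*s^4 + 33*s^3/4 + 173*s^2/12 + 127*s/6 + 44/3

Working:
Step 1: parallel reduction of H2, H3, H4, H5 gives (-6*s^4 - 9*s^3 - 17*s^2 - 62*s - 48)/(6*s^4 + 14*s^3 + 8*s^2 + 24*s + 32)
Step 2: collapse the loop (H1 forward, (H2+H3+H4+H5) return) gives (-12*s^5 - 34*s^4 - 30*s^3 - 56*s^2 - 88*s - 32)/(12*s^5 + 48*s^4 + 99*s^3 + 173*s^2 + 254*s + 176)
T(s) is the step-2 result (common factors already cancelled). Leading coefficient of the denominator: 12. Divide through by 12 for the monic polynomial.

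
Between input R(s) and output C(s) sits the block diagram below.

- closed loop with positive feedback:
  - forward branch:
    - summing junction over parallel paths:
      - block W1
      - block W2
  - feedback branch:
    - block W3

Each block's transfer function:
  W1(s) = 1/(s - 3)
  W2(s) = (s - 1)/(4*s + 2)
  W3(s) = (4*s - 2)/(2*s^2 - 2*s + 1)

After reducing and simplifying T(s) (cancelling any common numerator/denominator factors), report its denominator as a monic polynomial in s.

Answer: s^4 - 4*s^3 + 7*s^2/4 - 9*s/4 + 1/2

Working:
Step 1: combine W1, W2 in parallel, giving (s^2 + 5)/(4*s^2 - 10*s - 6)
Step 2: collapse the loop ((W1+W2) forward, W3 return), giving (2*s^4 - 2*s^3 + 11*s^2 - 10*s + 5)/(8*s^4 - 32*s^3 + 14*s^2 - 18*s + 4)
Step 2 gives the fully reduced T(s), with no common factor left to cancel. The denominator's leading coefficient is 8, so divide each of its coefficients by 8 to get the monic form.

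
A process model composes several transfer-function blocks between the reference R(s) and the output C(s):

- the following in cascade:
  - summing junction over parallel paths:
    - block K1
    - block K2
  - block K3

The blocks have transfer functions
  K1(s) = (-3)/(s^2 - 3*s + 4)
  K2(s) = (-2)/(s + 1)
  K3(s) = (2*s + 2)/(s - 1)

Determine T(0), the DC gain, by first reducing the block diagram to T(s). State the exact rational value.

Step 1 - reduce the parallel group K1, K2 -> (-2*s^2 + 3*s - 11)/(s^3 - 2*s^2 + s + 4)
Step 2 - combine (K1+K2), K3 in series -> (-4*s^2 + 6*s - 22)/(s^3 - 4*s^2 + 7*s - 4)
That last expression is T(s); at s = 0 only the constant terms survive, so T(0) = -22/(-4) = 11/2.

Hence the answer: 11/2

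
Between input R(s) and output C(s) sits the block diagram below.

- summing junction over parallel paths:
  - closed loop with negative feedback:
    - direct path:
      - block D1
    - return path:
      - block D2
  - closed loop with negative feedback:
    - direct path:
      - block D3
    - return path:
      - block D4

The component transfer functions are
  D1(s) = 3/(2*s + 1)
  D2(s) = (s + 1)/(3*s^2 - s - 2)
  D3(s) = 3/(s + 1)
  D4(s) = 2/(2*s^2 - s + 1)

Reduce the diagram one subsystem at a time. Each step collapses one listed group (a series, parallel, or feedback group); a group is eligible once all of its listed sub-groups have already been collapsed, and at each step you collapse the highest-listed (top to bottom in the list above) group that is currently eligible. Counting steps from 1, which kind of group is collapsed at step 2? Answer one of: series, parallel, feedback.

Step 1 - collapse the loop (D1 forward, D2 return)
Step 2 - feedback reduction of D3, D4
Step 3 - reduce the parallel group [D1/(1+D1*D2)], [D3/(1+D3*D4)]
The group at step 2 is a feedback group.

Answer: feedback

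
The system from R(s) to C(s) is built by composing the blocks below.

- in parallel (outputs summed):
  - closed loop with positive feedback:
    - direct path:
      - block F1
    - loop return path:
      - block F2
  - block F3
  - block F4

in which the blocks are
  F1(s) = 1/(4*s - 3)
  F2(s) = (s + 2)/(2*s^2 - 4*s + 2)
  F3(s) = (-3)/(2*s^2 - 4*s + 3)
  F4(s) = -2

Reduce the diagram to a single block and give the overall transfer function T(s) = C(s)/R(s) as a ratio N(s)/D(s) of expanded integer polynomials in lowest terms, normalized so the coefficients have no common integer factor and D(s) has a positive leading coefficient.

Step 1. reduce the feedback loop with forward F1 and return F2: (2*s^2 - 4*s + 2)/(8*s^3 - 22*s^2 + 19*s - 8)
Step 2. parallel reduction of [F1/(1-F1*F2)], F3, F4, giving the overall T(s)

Answer: (-32*s^5 + 156*s^4 - 340*s^3 + 408*s^2 - 255*s + 78)/(16*s^5 - 76*s^4 + 150*s^3 - 158*s^2 + 89*s - 24)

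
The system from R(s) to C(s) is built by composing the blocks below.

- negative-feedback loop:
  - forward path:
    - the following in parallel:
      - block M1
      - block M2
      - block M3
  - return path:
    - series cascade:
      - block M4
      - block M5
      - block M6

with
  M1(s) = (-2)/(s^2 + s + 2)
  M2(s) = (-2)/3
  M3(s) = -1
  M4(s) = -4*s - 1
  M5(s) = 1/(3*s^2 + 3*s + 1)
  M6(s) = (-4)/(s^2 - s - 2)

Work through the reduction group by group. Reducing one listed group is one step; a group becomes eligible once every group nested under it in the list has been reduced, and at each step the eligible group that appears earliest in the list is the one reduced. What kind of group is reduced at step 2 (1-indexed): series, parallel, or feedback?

Step 1. sum the parallel branches M1, M2, M3
Step 2. cascade M4, M5, M6
Step 3. reduce the feedback loop with forward (M1+M2+M3) and return (M4*M5*M6)
So the answer for step 2 is series.

Final answer: series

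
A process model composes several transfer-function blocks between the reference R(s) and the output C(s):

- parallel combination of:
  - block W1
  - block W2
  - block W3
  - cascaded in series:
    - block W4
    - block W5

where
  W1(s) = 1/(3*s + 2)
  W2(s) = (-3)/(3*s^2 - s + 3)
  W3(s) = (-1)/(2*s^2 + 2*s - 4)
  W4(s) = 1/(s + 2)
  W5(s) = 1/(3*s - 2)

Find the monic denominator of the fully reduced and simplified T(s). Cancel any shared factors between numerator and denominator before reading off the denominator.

Reducing step by step:

Step 1: combine W4, W5 in series = 1/(3*s^2 + 4*s - 4)
Step 2: sum the parallel branches W1, W2, W3, (W4*W5) = (18*s^5 - 63*s^4 - 89*s^3 + 171*s^2 - 38*s - 24)/(54*s^6 + 36*s^5 - 96*s^4 + 74*s^3 - 76*s^2 - 40*s + 48)
T(s) is the step-2 result (common factors already cancelled). Leading coefficient of the denominator: 54. Divide through by 54 for the monic polynomial.

Answer: s^6 + 2*s^5/3 - 16*s^4/9 + 37*s^3/27 - 38*s^2/27 - 20*s/27 + 8/9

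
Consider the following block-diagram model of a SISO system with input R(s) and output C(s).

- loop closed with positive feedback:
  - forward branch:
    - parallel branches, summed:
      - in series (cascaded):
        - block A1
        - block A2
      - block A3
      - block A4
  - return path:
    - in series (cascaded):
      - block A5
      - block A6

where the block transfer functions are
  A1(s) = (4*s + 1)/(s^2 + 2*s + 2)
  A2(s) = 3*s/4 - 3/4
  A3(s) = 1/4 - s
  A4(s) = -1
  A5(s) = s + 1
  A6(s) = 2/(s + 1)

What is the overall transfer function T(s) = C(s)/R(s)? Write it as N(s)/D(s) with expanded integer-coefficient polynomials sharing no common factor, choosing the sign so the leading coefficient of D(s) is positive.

1. series reduction of A1, A2, giving (12*s^2 - 9*s - 3)/(4*s^2 + 8*s + 8)
2. add (A1*A2), A3, A4 (parallel), giving (-4*s^3 + s^2 - 23*s - 9)/(4*s^2 + 8*s + 8)
3. multiply A5, A6 (series), giving 2
4. close the feedback loop around ((A1*A2)+A3+A4), (A5*A6): this yields T(s), and no further normalization is needed

Hence the answer: (-4*s^3 + s^2 - 23*s - 9)/(8*s^3 + 2*s^2 + 54*s + 26)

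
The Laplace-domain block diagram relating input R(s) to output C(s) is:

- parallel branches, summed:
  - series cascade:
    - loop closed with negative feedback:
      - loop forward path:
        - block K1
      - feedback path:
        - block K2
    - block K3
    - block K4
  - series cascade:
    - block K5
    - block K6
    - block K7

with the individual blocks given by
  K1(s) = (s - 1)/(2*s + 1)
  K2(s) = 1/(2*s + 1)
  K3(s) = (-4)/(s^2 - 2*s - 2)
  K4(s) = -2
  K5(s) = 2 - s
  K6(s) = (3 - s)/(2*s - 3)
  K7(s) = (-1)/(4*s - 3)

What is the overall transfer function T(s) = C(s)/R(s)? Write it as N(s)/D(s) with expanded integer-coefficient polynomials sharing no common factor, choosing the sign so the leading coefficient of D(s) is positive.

First reduce the diagram to T(s).

Step 1: reduce the feedback loop with forward K1 and return K2: (2*s^2 - s - 1)/(4*s^2 + 5*s)
Step 2: series reduction of [K1/(1+K1*K2)], K3, K4: (16*s^2 - 8*s - 8)/(4*s^4 - 3*s^3 - 18*s^2 - 10*s)
Step 3: multiply K5, K6, K7 (series): (-s^2 + 5*s - 6)/(8*s^2 - 18*s + 9)
Step 4: sum the parallel branches ([K1/(1+K1*K2)]*K3*K4), (K5*K6*K7) - this is the overall T(s), already in the required normalized form

Answer: (-4*s^6 + 23*s^5 + 107*s^4 - 414*s^3 + 282*s^2 + 132*s - 72)/(32*s^6 - 96*s^5 - 54*s^4 + 217*s^3 + 18*s^2 - 90*s)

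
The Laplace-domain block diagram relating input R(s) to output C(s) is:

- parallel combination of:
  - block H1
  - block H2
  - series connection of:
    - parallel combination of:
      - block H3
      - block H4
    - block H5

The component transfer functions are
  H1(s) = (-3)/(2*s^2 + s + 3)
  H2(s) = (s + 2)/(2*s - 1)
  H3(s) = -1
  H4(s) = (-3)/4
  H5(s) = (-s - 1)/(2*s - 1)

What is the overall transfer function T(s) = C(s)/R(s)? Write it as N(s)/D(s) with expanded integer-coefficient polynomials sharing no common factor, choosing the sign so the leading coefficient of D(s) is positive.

Answer: (22*s^3 + 41*s^2 + 24*s + 57)/(16*s^3 + 20*s - 12)

Working:
Step 1. add H3, H4 (parallel); result (-7)/4
Step 2. combine (H3+H4), H5 in series; result (7*s + 7)/(8*s - 4)
Step 3. parallel reduction of H1, H2, ((H3+H4)*H5), giving the overall T(s)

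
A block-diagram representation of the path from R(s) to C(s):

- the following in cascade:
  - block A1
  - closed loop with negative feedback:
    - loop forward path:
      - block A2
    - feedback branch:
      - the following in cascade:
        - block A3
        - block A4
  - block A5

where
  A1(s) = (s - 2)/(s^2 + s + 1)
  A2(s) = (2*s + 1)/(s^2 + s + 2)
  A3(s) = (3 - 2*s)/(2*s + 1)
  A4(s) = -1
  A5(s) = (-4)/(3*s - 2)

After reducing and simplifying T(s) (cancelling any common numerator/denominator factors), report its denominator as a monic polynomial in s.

The answer is s^5 + 10*s^4/3 + s^3/3 - 7*s/3 + 2/3.

Reasoning:
1. multiply A3, A4 (series) = (2*s - 3)/(2*s + 1)
2. collapse the loop (A2 forward, (A3*A4) return) = (2*s + 1)/(s^2 + 3*s - 1)
3. cascade A1, [A2/(1+A2*(A3*A4))], A5 = (-8*s^2 + 12*s + 8)/(3*s^5 + 10*s^4 + s^3 - 7*s + 2)
T(s) is the step-3 result (common factors already cancelled). Leading coefficient of the denominator: 3. Divide through by 3 for the monic polynomial.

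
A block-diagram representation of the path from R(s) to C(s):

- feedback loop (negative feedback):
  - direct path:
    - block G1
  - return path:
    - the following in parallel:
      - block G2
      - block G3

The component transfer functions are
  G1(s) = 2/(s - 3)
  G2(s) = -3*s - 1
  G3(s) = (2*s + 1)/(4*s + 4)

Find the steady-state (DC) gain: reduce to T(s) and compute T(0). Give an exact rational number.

(1) combine G2, G3 in parallel: (-12*s^2 - 14*s - 3)/(4*s + 4)
(2) feedback reduction of G1, (G2+G3): (-4*s - 4)/(10*s^2 + 18*s + 9)
Evaluating the step-2 result (the overall T(s)) at s = 0 gives T(0) = -4/9.

Answer: -4/9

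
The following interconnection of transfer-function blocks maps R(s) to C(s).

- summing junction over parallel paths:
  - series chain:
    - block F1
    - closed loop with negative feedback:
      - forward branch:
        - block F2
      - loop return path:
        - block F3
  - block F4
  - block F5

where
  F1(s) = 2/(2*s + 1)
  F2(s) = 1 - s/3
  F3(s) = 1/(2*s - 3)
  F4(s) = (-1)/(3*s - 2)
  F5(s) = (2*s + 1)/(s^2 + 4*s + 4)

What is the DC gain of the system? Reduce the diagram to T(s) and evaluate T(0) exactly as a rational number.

Step 1: apply the feedback formula to F2, F3: (-2*s^2 + 9*s - 9)/(5*s - 6)
Step 2: multiply F1, [F2/(1+F2*F3)] (series): (-4*s^2 + 18*s - 18)/(10*s^2 - 7*s - 6)
Step 3: reduce the parallel group (F1*[F2/(1+F2*F3)]), F4, F5: (-12*s^5 + 64*s^4 + 25*s^3 - 131*s^2 - 144*s + 180)/(30*s^5 + 79*s^4 - 48*s^3 - 168*s^2 + 32*s + 48)
Evaluating the step-3 result (the overall T(s)) at s = 0 gives T(0) = 180/48 = 15/4.

Answer: 15/4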